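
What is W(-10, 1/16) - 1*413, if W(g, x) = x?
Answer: -6607/16 ≈ -412.94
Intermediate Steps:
W(-10, 1/16) - 1*413 = 1/16 - 1*413 = 1/16 - 413 = -6607/16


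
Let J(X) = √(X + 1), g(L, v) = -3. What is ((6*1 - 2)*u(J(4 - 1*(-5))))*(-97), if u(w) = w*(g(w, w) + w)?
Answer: -3880 + 1164*√10 ≈ -199.11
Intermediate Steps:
J(X) = √(1 + X)
u(w) = w*(-3 + w)
((6*1 - 2)*u(J(4 - 1*(-5))))*(-97) = ((6*1 - 2)*(√(1 + (4 - 1*(-5)))*(-3 + √(1 + (4 - 1*(-5))))))*(-97) = ((6 - 2)*(√(1 + (4 + 5))*(-3 + √(1 + (4 + 5)))))*(-97) = (4*(√(1 + 9)*(-3 + √(1 + 9))))*(-97) = (4*(√10*(-3 + √10)))*(-97) = (4*√10*(-3 + √10))*(-97) = -388*√10*(-3 + √10)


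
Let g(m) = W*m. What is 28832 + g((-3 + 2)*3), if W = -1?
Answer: 28835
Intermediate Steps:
g(m) = -m
28832 + g((-3 + 2)*3) = 28832 - (-3 + 2)*3 = 28832 - (-1)*3 = 28832 - 1*(-3) = 28832 + 3 = 28835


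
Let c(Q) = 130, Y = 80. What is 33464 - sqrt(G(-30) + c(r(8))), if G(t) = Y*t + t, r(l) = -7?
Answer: 33464 - 10*I*sqrt(23) ≈ 33464.0 - 47.958*I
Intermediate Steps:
G(t) = 81*t (G(t) = 80*t + t = 81*t)
33464 - sqrt(G(-30) + c(r(8))) = 33464 - sqrt(81*(-30) + 130) = 33464 - sqrt(-2430 + 130) = 33464 - sqrt(-2300) = 33464 - 10*I*sqrt(23)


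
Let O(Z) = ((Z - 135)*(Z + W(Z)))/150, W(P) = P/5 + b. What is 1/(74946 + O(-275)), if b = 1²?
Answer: 15/1137679 ≈ 1.3185e-5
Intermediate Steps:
b = 1
W(P) = 1 + P/5 (W(P) = P/5 + 1 = 1 + P/5)
O(Z) = (1 + 6*Z/5)*(-135 + Z)/150 (O(Z) = ((Z - 135)*(Z + (1 + Z/5)))/150 = ((-135 + Z)*(1 + 6*Z/5))*(1/150) = ((1 + 6*Z/5)*(-135 + Z))*(1/150) = (1 + 6*Z/5)*(-135 + Z)/150)
1/(74946 + O(-275)) = 1/(74946 + (-9/10 - 161/150*(-275) + (1/125)*(-275)²)) = 1/(74946 + (-9/10 + 1771/6 + (1/125)*75625)) = 1/(74946 + (-9/10 + 1771/6 + 605)) = 1/(74946 + 13489/15) = 1/(1137679/15) = 15/1137679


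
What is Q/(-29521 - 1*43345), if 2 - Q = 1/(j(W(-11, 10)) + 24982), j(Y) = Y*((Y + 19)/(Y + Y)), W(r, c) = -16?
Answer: -49966/1820447711 ≈ -2.7447e-5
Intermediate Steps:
j(Y) = 19/2 + Y/2 (j(Y) = Y*((19 + Y)/((2*Y))) = Y*((19 + Y)*(1/(2*Y))) = Y*((19 + Y)/(2*Y)) = 19/2 + Y/2)
Q = 99932/49967 (Q = 2 - 1/((19/2 + (1/2)*(-16)) + 24982) = 2 - 1/((19/2 - 8) + 24982) = 2 - 1/(3/2 + 24982) = 2 - 1/49967/2 = 2 - 1*2/49967 = 2 - 2/49967 = 99932/49967 ≈ 2.0000)
Q/(-29521 - 1*43345) = 99932/(49967*(-29521 - 1*43345)) = 99932/(49967*(-29521 - 43345)) = (99932/49967)/(-72866) = (99932/49967)*(-1/72866) = -49966/1820447711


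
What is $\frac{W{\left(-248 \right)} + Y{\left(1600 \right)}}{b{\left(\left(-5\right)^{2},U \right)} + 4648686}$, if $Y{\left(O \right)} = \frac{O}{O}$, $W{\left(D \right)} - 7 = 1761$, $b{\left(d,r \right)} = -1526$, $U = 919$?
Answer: $\frac{1769}{4647160} \approx 0.00038066$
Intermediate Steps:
$W{\left(D \right)} = 1768$ ($W{\left(D \right)} = 7 + 1761 = 1768$)
$Y{\left(O \right)} = 1$
$\frac{W{\left(-248 \right)} + Y{\left(1600 \right)}}{b{\left(\left(-5\right)^{2},U \right)} + 4648686} = \frac{1768 + 1}{-1526 + 4648686} = \frac{1769}{4647160}$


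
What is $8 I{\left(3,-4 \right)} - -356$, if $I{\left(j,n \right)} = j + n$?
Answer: $348$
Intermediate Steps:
$8 I{\left(3,-4 \right)} - -356 = 8 \left(3 - 4\right) - -356 = 8 \left(-1\right) + 356 = -8 + 356 = 348$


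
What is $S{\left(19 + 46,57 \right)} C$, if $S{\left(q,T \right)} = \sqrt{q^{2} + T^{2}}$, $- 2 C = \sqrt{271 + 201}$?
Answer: $- 2 \sqrt{220483} \approx -939.11$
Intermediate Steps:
$C = - \sqrt{118}$ ($C = - \frac{\sqrt{271 + 201}}{2} = - \frac{\sqrt{472}}{2} = - \frac{2 \sqrt{118}}{2} = - \sqrt{118} \approx -10.863$)
$S{\left(q,T \right)} = \sqrt{T^{2} + q^{2}}$
$S{\left(19 + 46,57 \right)} C = \sqrt{57^{2} + \left(19 + 46\right)^{2}} \left(- \sqrt{118}\right) = \sqrt{3249 + 65^{2}} \left(- \sqrt{118}\right) = \sqrt{3249 + 4225} \left(- \sqrt{118}\right) = \sqrt{7474} \left(- \sqrt{118}\right) = - 2 \sqrt{220483}$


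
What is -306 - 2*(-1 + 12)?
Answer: -328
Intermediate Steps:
-306 - 2*(-1 + 12) = -306 - 2*11 = -306 - 22 = -328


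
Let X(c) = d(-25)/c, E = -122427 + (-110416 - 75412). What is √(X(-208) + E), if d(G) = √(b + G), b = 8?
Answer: √(-833521520 - 13*I*√17)/52 ≈ 1.7852e-5 - 555.21*I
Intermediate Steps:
d(G) = √(8 + G)
E = -308255 (E = -122427 - 185828 = -308255)
X(c) = I*√17/c (X(c) = √(8 - 25)/c = √(-17)/c = (I*√17)/c = I*√17/c)
√(X(-208) + E) = √(I*√17/(-208) - 308255) = √(I*√17*(-1/208) - 308255) = √(-I*√17/208 - 308255) = √(-308255 - I*√17/208)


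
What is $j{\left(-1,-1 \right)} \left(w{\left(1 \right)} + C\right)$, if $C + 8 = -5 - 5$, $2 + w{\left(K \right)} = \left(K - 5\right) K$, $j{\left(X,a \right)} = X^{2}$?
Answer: $-24$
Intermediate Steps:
$w{\left(K \right)} = -2 + K \left(-5 + K\right)$ ($w{\left(K \right)} = -2 + \left(K - 5\right) K = -2 + \left(-5 + K\right) K = -2 + K \left(-5 + K\right)$)
$C = -18$ ($C = -8 - 10 = -18$)
$j{\left(-1,-1 \right)} \left(w{\left(1 \right)} + C\right) = \left(-1\right)^{2} \left(\left(-2 + 1^{2} - 5\right) - 18\right) = 1 \left(\left(-2 + 1 - 5\right) - 18\right) = 1 \left(-6 - 18\right) = 1 \left(-24\right) = -24$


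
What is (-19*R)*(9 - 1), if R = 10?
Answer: -1520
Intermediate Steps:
(-19*R)*(9 - 1) = (-19*10)*(9 - 1) = -190*8 = -1520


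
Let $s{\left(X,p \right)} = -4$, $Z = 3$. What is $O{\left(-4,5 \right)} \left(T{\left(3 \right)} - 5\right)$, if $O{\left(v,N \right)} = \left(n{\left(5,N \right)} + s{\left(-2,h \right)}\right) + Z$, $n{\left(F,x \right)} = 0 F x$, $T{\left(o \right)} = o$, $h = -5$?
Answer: $2$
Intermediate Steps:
$n{\left(F,x \right)} = 0$ ($n{\left(F,x \right)} = 0 x = 0$)
$O{\left(v,N \right)} = -1$ ($O{\left(v,N \right)} = \left(0 - 4\right) + 3 = -4 + 3 = -1$)
$O{\left(-4,5 \right)} \left(T{\left(3 \right)} - 5\right) = - (3 - 5) = \left(-1\right) \left(-2\right) = 2$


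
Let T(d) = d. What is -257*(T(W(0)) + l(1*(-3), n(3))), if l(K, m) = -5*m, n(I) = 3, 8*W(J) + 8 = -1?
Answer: 33153/8 ≈ 4144.1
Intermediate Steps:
W(J) = -9/8 (W(J) = -1 + (⅛)*(-1) = -1 - ⅛ = -9/8)
-257*(T(W(0)) + l(1*(-3), n(3))) = -257*(-9/8 - 5*3) = -257*(-9/8 - 15) = -257*(-129/8) = 33153/8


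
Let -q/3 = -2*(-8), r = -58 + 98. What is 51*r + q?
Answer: 1992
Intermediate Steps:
r = 40
q = -48 (q = -(-6)*(-8) = -3*16 = -48)
51*r + q = 51*40 - 48 = 2040 - 48 = 1992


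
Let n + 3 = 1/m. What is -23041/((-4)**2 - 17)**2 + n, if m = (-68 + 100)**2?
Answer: -23597055/1024 ≈ -23044.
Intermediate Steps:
m = 1024 (m = 32**2 = 1024)
n = -3071/1024 (n = -3 + 1/1024 = -3071/1024 ≈ -2.9990)
-23041/((-4)**2 - 17)**2 + n = -23041/((-4)**2 - 17)**2 - 3071/1024 = -23041/(16 - 17)**2 - 3071/1024 = -23041/((-1)**2) - 3071/1024 = -23041/1 - 3071/1024 = -23041*1 - 3071/1024 = -23041 - 3071/1024 = -23597055/1024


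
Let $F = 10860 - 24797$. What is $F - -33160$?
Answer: $19223$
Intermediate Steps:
$F = -13937$
$F - -33160 = -13937 - -33160 = -13937 + 33160 = 19223$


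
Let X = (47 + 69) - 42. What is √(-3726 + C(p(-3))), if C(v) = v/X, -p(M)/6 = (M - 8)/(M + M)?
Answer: I*√20404390/74 ≈ 61.042*I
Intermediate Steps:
X = 74 (X = 116 - 42 = 74)
p(M) = -3*(-8 + M)/M (p(M) = -6*(M - 8)/(M + M) = -6*(-8 + M)/(2*M) = -6*(-8 + M)*1/(2*M) = -3*(-8 + M)/M)
C(v) = v/74
√(-3726 + C(p(-3))) = √(-3726 + (-3 + 24/(-3))/74) = √(-3726 + (-3 + 24*(-⅓))/74) = √(-3726 + (-3 - 8)/74) = √(-3726 + (1/74)*(-11)) = √(-3726 - 11/74) = √(-275735/74) = I*√20404390/74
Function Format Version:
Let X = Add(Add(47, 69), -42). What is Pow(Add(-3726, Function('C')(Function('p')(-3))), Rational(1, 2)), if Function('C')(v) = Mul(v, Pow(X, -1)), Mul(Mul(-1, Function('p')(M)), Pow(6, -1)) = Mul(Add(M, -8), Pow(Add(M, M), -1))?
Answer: Mul(Rational(1, 74), I, Pow(20404390, Rational(1, 2))) ≈ Mul(61.042, I)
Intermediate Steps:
X = 74 (X = Add(116, -42) = 74)
Function('p')(M) = Mul(-3, Pow(M, -1), Add(-8, M)) (Function('p')(M) = Mul(-6, Mul(Add(M, -8), Pow(Add(M, M), -1))) = Mul(-6, Mul(Add(-8, M), Pow(Mul(2, M), -1))) = Mul(-6, Mul(Add(-8, M), Mul(Rational(1, 2), Pow(M, -1)))) = Mul(-6, Mul(Rational(1, 2), Pow(M, -1), Add(-8, M))) = Mul(-3, Pow(M, -1), Add(-8, M)))
Function('C')(v) = Mul(Rational(1, 74), v) (Function('C')(v) = Mul(v, Pow(74, -1)) = Mul(v, Rational(1, 74)) = Mul(Rational(1, 74), v))
Pow(Add(-3726, Function('C')(Function('p')(-3))), Rational(1, 2)) = Pow(Add(-3726, Mul(Rational(1, 74), Add(-3, Mul(24, Pow(-3, -1))))), Rational(1, 2)) = Pow(Add(-3726, Mul(Rational(1, 74), Add(-3, Mul(24, Rational(-1, 3))))), Rational(1, 2)) = Pow(Add(-3726, Mul(Rational(1, 74), Add(-3, -8))), Rational(1, 2)) = Pow(Add(-3726, Mul(Rational(1, 74), -11)), Rational(1, 2)) = Pow(Add(-3726, Rational(-11, 74)), Rational(1, 2)) = Pow(Rational(-275735, 74), Rational(1, 2)) = Mul(Rational(1, 74), I, Pow(20404390, Rational(1, 2)))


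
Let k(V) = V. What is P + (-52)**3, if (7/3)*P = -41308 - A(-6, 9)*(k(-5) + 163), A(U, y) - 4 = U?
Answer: -158176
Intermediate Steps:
A(U, y) = 4 + U
P = -17568 (P = 3*(-41308 - (4 - 6)*(-5 + 163))/7 = 3*(-41308 - (-2)*158)/7 = 3*(-41308 - 1*(-316))/7 = 3*(-41308 + 316)/7 = (3/7)*(-40992) = -17568)
P + (-52)**3 = -17568 + (-52)**3 = -17568 - 140608 = -158176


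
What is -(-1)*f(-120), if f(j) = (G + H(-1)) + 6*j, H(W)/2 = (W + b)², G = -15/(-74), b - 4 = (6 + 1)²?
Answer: 346927/74 ≈ 4688.2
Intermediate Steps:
b = 53 (b = 4 + (6 + 1)² = 4 + 7² = 4 + 49 = 53)
G = 15/74 (G = -15*(-1/74) = 15/74 ≈ 0.20270)
H(W) = 2*(53 + W)² (H(W) = 2*(W + 53)² = 2*(53 + W)²)
f(j) = 400207/74 + 6*j (f(j) = (15/74 + 2*(53 - 1)²) + 6*j = (15/74 + 2*52²) + 6*j = (15/74 + 2*2704) + 6*j = (15/74 + 5408) + 6*j = 400207/74 + 6*j)
-(-1)*f(-120) = -(-1)*(400207/74 + 6*(-120)) = -(-1)*(400207/74 - 720) = -(-1)*346927/74 = -1*(-346927/74) = 346927/74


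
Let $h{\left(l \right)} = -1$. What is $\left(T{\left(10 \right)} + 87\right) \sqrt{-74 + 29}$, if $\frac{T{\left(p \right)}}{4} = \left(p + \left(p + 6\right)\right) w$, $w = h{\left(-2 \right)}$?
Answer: $- 51 i \sqrt{5} \approx - 114.04 i$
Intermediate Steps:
$w = -1$
$T{\left(p \right)} = -24 - 8 p$ ($T{\left(p \right)} = 4 \left(p + \left(p + 6\right)\right) \left(-1\right) = 4 \left(p + \left(6 + p\right)\right) \left(-1\right) = 4 \left(6 + 2 p\right) \left(-1\right) = 4 \left(-6 - 2 p\right) = -24 - 8 p$)
$\left(T{\left(10 \right)} + 87\right) \sqrt{-74 + 29} = \left(\left(-24 - 80\right) + 87\right) \sqrt{-74 + 29} = \left(\left(-24 - 80\right) + 87\right) \sqrt{-45} = \left(-104 + 87\right) 3 i \sqrt{5} = - 17 \cdot 3 i \sqrt{5} = - 51 i \sqrt{5}$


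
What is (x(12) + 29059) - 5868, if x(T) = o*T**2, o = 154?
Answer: 45367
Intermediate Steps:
x(T) = 154*T**2
(x(12) + 29059) - 5868 = (154*12**2 + 29059) - 5868 = (154*144 + 29059) - 5868 = (22176 + 29059) - 5868 = 51235 - 5868 = 45367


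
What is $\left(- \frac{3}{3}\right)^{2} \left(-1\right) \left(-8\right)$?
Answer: $8$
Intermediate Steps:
$\left(- \frac{3}{3}\right)^{2} \left(-1\right) \left(-8\right) = \left(\left(-3\right) \frac{1}{3}\right)^{2} \left(-1\right) \left(-8\right) = \left(-1\right)^{2} \left(-1\right) \left(-8\right) = 1 \left(-1\right) \left(-8\right) = \left(-1\right) \left(-8\right) = 8$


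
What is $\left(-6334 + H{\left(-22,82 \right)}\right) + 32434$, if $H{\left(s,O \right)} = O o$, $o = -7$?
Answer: $25526$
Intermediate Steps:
$H{\left(s,O \right)} = - 7 O$ ($H{\left(s,O \right)} = O \left(-7\right) = - 7 O$)
$\left(-6334 + H{\left(-22,82 \right)}\right) + 32434 = \left(-6334 - 574\right) + 32434 = -6908 + 32434 = 25526$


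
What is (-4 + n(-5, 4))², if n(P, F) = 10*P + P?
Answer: 3481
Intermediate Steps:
n(P, F) = 11*P
(-4 + n(-5, 4))² = (-4 + 11*(-5))² = (-4 - 55)² = (-59)² = 3481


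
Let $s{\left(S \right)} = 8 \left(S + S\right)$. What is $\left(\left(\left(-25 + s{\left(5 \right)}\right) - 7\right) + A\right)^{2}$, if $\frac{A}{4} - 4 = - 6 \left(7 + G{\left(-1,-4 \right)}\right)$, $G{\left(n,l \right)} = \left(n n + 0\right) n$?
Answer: $6400$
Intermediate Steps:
$s{\left(S \right)} = 16 S$ ($s{\left(S \right)} = 8 \cdot 2 S = 16 S$)
$G{\left(n,l \right)} = n^{3}$ ($G{\left(n,l \right)} = \left(n^{2} + 0\right) n = n^{2} n = n^{3}$)
$A = -128$ ($A = 16 + 4 \left(- 6 \left(7 + \left(-1\right)^{3}\right)\right) = 16 + 4 \left(- 6 \left(7 - 1\right)\right) = 16 + 4 \left(\left(-6\right) 6\right) = 16 + 4 \left(-36\right) = 16 - 144 = -128$)
$\left(\left(\left(-25 + s{\left(5 \right)}\right) - 7\right) + A\right)^{2} = \left(\left(\left(-25 + 16 \cdot 5\right) - 7\right) - 128\right)^{2} = \left(\left(\left(-25 + 80\right) - 7\right) - 128\right)^{2} = \left(\left(55 - 7\right) - 128\right)^{2} = \left(48 - 128\right)^{2} = \left(-80\right)^{2} = 6400$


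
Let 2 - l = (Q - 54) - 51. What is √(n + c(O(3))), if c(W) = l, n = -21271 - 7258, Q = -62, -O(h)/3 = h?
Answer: 2*I*√7090 ≈ 168.4*I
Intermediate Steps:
O(h) = -3*h
n = -28529
l = 169 (l = 2 - ((-62 - 54) - 51) = 2 - (-116 - 51) = 2 - 1*(-167) = 2 + 167 = 169)
c(W) = 169
√(n + c(O(3))) = √(-28529 + 169) = √(-28360) = 2*I*√7090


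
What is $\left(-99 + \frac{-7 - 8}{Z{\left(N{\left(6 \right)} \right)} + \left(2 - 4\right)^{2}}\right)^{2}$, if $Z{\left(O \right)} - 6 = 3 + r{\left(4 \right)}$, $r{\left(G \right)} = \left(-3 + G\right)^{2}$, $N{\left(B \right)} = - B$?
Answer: $\frac{1962801}{196} \approx 10014.0$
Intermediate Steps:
$Z{\left(O \right)} = 10$ ($Z{\left(O \right)} = 6 + \left(3 + \left(-3 + 4\right)^{2}\right) = 6 + \left(3 + 1^{2}\right) = 6 + \left(3 + 1\right) = 6 + 4 = 10$)
$\left(-99 + \frac{-7 - 8}{Z{\left(N{\left(6 \right)} \right)} + \left(2 - 4\right)^{2}}\right)^{2} = \left(-99 + \frac{-7 - 8}{10 + \left(2 - 4\right)^{2}}\right)^{2} = \left(-99 - \frac{15}{10 + \left(-2\right)^{2}}\right)^{2} = \left(-99 - \frac{15}{10 + 4}\right)^{2} = \left(-99 - \frac{15}{14}\right)^{2} = \left(- \frac{1401}{14}\right)^{2} = \frac{1962801}{196}$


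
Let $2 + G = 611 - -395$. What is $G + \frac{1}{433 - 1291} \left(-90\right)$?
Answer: $\frac{143587}{143} \approx 1004.1$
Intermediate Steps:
$G = 1004$ ($G = -2 + \left(611 - -395\right) = -2 + \left(611 + 395\right) = -2 + 1006 = 1004$)
$G + \frac{1}{433 - 1291} \left(-90\right) = 1004 + \frac{1}{433 - 1291} \left(-90\right) = 1004 + \frac{1}{-858} \left(-90\right) = 1004 - - \frac{15}{143} = 1004 + \frac{15}{143} = \frac{143587}{143}$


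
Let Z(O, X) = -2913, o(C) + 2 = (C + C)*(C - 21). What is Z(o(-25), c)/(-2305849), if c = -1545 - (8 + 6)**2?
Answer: 2913/2305849 ≈ 0.0012633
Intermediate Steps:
o(C) = -2 + 2*C*(-21 + C) (o(C) = -2 + (C + C)*(C - 21) = -2 + (2*C)*(-21 + C) = -2 + 2*C*(-21 + C))
c = -1741 (c = -1545 - 1*14**2 = -1545 - 1*196 = -1545 - 196 = -1741)
Z(o(-25), c)/(-2305849) = -2913/(-2305849) = -2913*(-1/2305849) = 2913/2305849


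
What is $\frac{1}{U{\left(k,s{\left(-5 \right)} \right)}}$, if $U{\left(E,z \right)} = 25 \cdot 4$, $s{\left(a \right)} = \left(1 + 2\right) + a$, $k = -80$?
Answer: $\frac{1}{100} \approx 0.01$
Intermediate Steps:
$s{\left(a \right)} = 3 + a$
$U{\left(E,z \right)} = 100$
$\frac{1}{U{\left(k,s{\left(-5 \right)} \right)}} = \frac{1}{100}$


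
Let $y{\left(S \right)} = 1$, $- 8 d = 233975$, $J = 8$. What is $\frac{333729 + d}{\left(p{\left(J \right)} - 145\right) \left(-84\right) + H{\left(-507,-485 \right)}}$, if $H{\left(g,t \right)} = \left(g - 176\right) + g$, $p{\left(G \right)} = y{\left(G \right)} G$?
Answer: $\frac{2435857}{82544} \approx 29.51$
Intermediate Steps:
$d = - \frac{233975}{8}$ ($d = \left(- \frac{1}{8}\right) 233975 = - \frac{233975}{8} \approx -29247.0$)
$p{\left(G \right)} = G$ ($p{\left(G \right)} = 1 G = G$)
$H{\left(g,t \right)} = -176 + 2 g$ ($H{\left(g,t \right)} = \left(-176 + g\right) + g = -176 + 2 g$)
$\frac{333729 + d}{\left(p{\left(J \right)} - 145\right) \left(-84\right) + H{\left(-507,-485 \right)}} = \frac{333729 - \frac{233975}{8}}{\left(8 - 145\right) \left(-84\right) + \left(-176 + 2 \left(-507\right)\right)} = \frac{2435857}{8 \left(\left(-137\right) \left(-84\right) - 1190\right)} = \frac{2435857}{8 \left(11508 - 1190\right)} = \frac{2435857}{8 \cdot 10318} = \frac{2435857}{8} \cdot \frac{1}{10318} = \frac{2435857}{82544}$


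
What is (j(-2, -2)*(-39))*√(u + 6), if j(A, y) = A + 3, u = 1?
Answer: -39*√7 ≈ -103.18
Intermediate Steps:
j(A, y) = 3 + A
(j(-2, -2)*(-39))*√(u + 6) = ((3 - 2)*(-39))*√(1 + 6) = (1*(-39))*√7 = -39*√7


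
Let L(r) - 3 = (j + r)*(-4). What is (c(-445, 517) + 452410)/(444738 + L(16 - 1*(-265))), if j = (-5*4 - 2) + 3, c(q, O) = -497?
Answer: 451913/443693 ≈ 1.0185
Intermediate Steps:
j = -19 (j = (-20 - 2) + 3 = -22 + 3 = -19)
L(r) = 79 - 4*r (L(r) = 3 + (-19 + r)*(-4) = 3 + (76 - 4*r) = 79 - 4*r)
(c(-445, 517) + 452410)/(444738 + L(16 - 1*(-265))) = (-497 + 452410)/(444738 + (79 - 4*(16 - 1*(-265)))) = 451913/(444738 + (79 - 4*(16 + 265))) = 451913/(444738 + (79 - 4*281)) = 451913/(444738 + (79 - 1124)) = 451913/(444738 - 1045) = 451913/443693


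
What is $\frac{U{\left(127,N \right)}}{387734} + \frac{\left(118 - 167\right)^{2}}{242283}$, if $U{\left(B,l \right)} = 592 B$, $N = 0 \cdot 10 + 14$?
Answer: $\frac{9573377203}{46970678361} \approx 0.20382$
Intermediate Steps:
$N = 14$ ($N = 0 + 14 = 14$)
$\frac{U{\left(127,N \right)}}{387734} + \frac{\left(118 - 167\right)^{2}}{242283} = \frac{592 \cdot 127}{387734} + \frac{\left(118 - 167\right)^{2}}{242283} = 75184 \cdot \frac{1}{387734} + \left(-49\right)^{2} \cdot \frac{1}{242283} = \frac{37592}{193867} + 2401 \cdot \frac{1}{242283} = \frac{37592}{193867} + \frac{2401}{242283} = \frac{9573377203}{46970678361}$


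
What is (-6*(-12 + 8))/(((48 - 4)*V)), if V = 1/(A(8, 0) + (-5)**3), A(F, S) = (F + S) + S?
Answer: -702/11 ≈ -63.818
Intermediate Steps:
A(F, S) = F + 2*S
V = -1/117 (V = 1/((8 + 2*0) + (-5)**3) = 1/((8 + 0) - 125) = 1/(8 - 125) = 1/(-117) = -1/117 ≈ -0.0085470)
(-6*(-12 + 8))/(((48 - 4)*V)) = (-6*(-12 + 8))/(((48 - 4)*(-1/117))) = (-6*(-4))/((44*(-1/117))) = 24/(-44/117) = 24*(-117/44) = -702/11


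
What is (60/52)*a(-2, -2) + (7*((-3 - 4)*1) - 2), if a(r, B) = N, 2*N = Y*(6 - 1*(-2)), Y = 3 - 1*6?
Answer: -843/13 ≈ -64.846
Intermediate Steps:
Y = -3 (Y = 3 - 6 = -3)
N = -12 (N = (-3*(6 - 1*(-2)))/2 = (-3*(6 + 2))/2 = (-3*8)/2 = (½)*(-24) = -12)
a(r, B) = -12
(60/52)*a(-2, -2) + (7*((-3 - 4)*1) - 2) = (60/52)*(-12) + (7*((-3 - 4)*1) - 2) = (60*(1/52))*(-12) + (7*(-7*1) - 2) = (15/13)*(-12) + (7*(-7) - 2) = -180/13 + (-49 - 2) = -180/13 - 51 = -843/13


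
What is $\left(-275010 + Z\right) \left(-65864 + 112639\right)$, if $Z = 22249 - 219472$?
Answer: $-22088698575$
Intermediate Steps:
$Z = -197223$ ($Z = 22249 - 219472 = -197223$)
$\left(-275010 + Z\right) \left(-65864 + 112639\right) = \left(-275010 - 197223\right) \left(-65864 + 112639\right) = \left(-472233\right) 46775 = -22088698575$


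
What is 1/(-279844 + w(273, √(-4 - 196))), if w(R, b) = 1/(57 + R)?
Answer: -330/92348519 ≈ -3.5734e-6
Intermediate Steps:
1/(-279844 + w(273, √(-4 - 196))) = 1/(-279844 + 1/(57 + 273)) = 1/(-279844 + 1/330) = 1/(-92348519/330) = -330/92348519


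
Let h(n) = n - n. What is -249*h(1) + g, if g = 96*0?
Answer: 0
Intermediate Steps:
h(n) = 0
g = 0
-249*h(1) + g = -249*0 + 0 = 0 + 0 = 0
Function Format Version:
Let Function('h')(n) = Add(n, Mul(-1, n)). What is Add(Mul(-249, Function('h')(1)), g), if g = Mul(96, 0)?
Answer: 0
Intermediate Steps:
Function('h')(n) = 0
g = 0
Add(Mul(-249, Function('h')(1)), g) = Add(Mul(-249, 0), 0) = Add(0, 0) = 0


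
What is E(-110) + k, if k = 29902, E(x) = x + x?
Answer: 29682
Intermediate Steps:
E(x) = 2*x
E(-110) + k = 2*(-110) + 29902 = -220 + 29902 = 29682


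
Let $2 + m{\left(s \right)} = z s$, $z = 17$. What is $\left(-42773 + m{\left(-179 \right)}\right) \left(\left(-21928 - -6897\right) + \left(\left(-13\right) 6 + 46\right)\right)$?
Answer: $690156534$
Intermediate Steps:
$m{\left(s \right)} = -2 + 17 s$
$\left(-42773 + m{\left(-179 \right)}\right) \left(\left(-21928 - -6897\right) + \left(\left(-13\right) 6 + 46\right)\right) = \left(-42773 + \left(-2 + 17 \left(-179\right)\right)\right) \left(\left(-21928 - -6897\right) + \left(\left(-13\right) 6 + 46\right)\right) = \left(-42773 - 3045\right) \left(\left(-21928 + 6897\right) + \left(-78 + 46\right)\right) = \left(-42773 - 3045\right) \left(-15031 - 32\right) = \left(-45818\right) \left(-15063\right) = 690156534$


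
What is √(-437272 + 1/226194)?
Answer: I*√22372464636078798/226194 ≈ 661.27*I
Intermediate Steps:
√(-437272 + 1/226194) = √(-98908302767/226194) = I*√22372464636078798/226194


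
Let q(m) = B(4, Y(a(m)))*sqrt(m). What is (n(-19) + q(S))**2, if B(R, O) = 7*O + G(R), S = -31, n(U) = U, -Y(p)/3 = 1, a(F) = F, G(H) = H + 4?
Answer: -4878 + 494*I*sqrt(31) ≈ -4878.0 + 2750.5*I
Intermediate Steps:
G(H) = 4 + H
Y(p) = -3 (Y(p) = -3*1 = -3)
B(R, O) = 4 + R + 7*O (B(R, O) = 7*O + (4 + R) = 4 + R + 7*O)
q(m) = -13*sqrt(m) (q(m) = (4 + 4 + 7*(-3))*sqrt(m) = (4 + 4 - 21)*sqrt(m) = -13*sqrt(m))
(n(-19) + q(S))**2 = (-19 - 13*I*sqrt(31))**2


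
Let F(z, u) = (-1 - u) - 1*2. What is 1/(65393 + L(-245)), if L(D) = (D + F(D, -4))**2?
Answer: 1/124929 ≈ 8.0045e-6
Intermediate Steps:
F(z, u) = -3 - u (F(z, u) = (-1 - u) - 2 = -3 - u)
L(D) = (1 + D)**2 (L(D) = (D + (-3 - 1*(-4)))**2 = (D + (-3 + 4))**2 = (D + 1)**2 = (1 + D)**2)
1/(65393 + L(-245)) = 1/(65393 + (1 - 245)**2) = 1/(65393 + (-244)**2) = 1/(65393 + 59536) = 1/124929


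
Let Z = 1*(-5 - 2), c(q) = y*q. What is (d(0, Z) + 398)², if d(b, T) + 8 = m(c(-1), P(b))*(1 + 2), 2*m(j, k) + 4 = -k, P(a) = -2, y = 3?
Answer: 149769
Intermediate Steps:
c(q) = 3*q
m(j, k) = -2 - k/2 (m(j, k) = -2 + (-k)/2 = -2 - k/2)
Z = -7 (Z = 1*(-7) = -7)
d(b, T) = -11 (d(b, T) = -8 + (-2 - ½*(-2))*(1 + 2) = -8 + (-2 + 1)*3 = -8 - 1*3 = -8 - 3 = -11)
(d(0, Z) + 398)² = (-11 + 398)² = 387² = 149769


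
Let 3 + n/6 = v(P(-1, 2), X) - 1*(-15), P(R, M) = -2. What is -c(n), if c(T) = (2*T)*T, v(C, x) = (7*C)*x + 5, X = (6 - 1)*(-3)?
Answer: -3710088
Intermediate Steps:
X = -15 (X = 5*(-3) = -15)
v(C, x) = 5 + 7*C*x (v(C, x) = 7*C*x + 5 = 5 + 7*C*x)
n = 1362 (n = -18 + 6*((5 + 7*(-2)*(-15)) - 1*(-15)) = -18 + 6*((5 + 210) + 15) = -18 + 6*(215 + 15) = -18 + 6*230 = -18 + 1380 = 1362)
c(T) = 2*T²
-c(n) = -2*1362² = -2*1855044 = -1*3710088 = -3710088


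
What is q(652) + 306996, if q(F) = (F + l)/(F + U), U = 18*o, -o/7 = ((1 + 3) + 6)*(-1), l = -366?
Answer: 293488319/956 ≈ 3.0700e+5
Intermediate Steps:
o = 70 (o = -7*((1 + 3) + 6)*(-1) = -7*(4 + 6)*(-1) = -70*(-1) = -7*(-10) = 70)
U = 1260 (U = 18*70 = 1260)
q(F) = (-366 + F)/(1260 + F) (q(F) = (F - 366)/(F + 1260) = (-366 + F)/(1260 + F))
q(652) + 306996 = (-366 + 652)/(1260 + 652) + 306996 = 286/1912 + 306996 = (1/1912)*286 + 306996 = 143/956 + 306996 = 293488319/956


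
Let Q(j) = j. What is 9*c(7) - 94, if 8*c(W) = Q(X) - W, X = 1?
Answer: -403/4 ≈ -100.75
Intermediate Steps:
c(W) = ⅛ - W/8 (c(W) = (1 - W)/8 = ⅛ - W/8)
9*c(7) - 94 = 9*(⅛ - ⅛*7) - 94 = 9*(⅛ - 7/8) - 94 = 9*(-¾) - 94 = -27/4 - 94 = -403/4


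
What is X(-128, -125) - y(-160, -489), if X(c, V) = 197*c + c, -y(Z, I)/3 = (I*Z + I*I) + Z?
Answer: 926259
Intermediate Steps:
y(Z, I) = -3*Z - 3*I² - 3*I*Z (y(Z, I) = -3*((I*Z + I*I) + Z) = -3*((I*Z + I²) + Z) = -3*((I² + I*Z) + Z) = -3*(Z + I² + I*Z) = -3*Z - 3*I² - 3*I*Z)
X(c, V) = 198*c
X(-128, -125) - y(-160, -489) = 198*(-128) - (-3*(-160) - 3*(-489)² - 3*(-489)*(-160)) = -25344 - (480 - 3*239121 - 234720) = -25344 - (480 - 717363 - 234720) = -25344 - 1*(-951603) = -25344 + 951603 = 926259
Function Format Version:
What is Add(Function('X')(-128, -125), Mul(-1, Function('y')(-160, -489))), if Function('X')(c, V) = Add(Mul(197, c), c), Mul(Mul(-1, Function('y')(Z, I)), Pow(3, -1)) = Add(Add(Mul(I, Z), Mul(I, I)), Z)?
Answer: 926259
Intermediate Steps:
Function('y')(Z, I) = Add(Mul(-3, Z), Mul(-3, Pow(I, 2)), Mul(-3, I, Z)) (Function('y')(Z, I) = Mul(-3, Add(Add(Mul(I, Z), Mul(I, I)), Z)) = Mul(-3, Add(Add(Mul(I, Z), Pow(I, 2)), Z)) = Mul(-3, Add(Add(Pow(I, 2), Mul(I, Z)), Z)) = Mul(-3, Add(Z, Pow(I, 2), Mul(I, Z))) = Add(Mul(-3, Z), Mul(-3, Pow(I, 2)), Mul(-3, I, Z)))
Function('X')(c, V) = Mul(198, c)
Add(Function('X')(-128, -125), Mul(-1, Function('y')(-160, -489))) = Add(Mul(198, -128), Mul(-1, Add(Mul(-3, -160), Mul(-3, Pow(-489, 2)), Mul(-3, -489, -160)))) = Add(-25344, Mul(-1, Add(480, Mul(-3, 239121), -234720))) = Add(-25344, Mul(-1, Add(480, -717363, -234720))) = Add(-25344, Mul(-1, -951603)) = Add(-25344, 951603) = 926259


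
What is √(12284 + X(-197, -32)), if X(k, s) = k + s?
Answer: √12055 ≈ 109.80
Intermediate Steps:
√(12284 + X(-197, -32)) = √(12284 + (-197 - 32)) = √(12284 - 229) = √12055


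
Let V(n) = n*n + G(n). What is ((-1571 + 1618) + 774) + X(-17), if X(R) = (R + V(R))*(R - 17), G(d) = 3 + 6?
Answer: -8733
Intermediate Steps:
G(d) = 9
V(n) = 9 + n² (V(n) = n*n + 9 = n² + 9 = 9 + n²)
X(R) = (-17 + R)*(9 + R + R²) (X(R) = (R + (9 + R²))*(R - 17) = (9 + R + R²)*(-17 + R) = (-17 + R)*(9 + R + R²))
((-1571 + 1618) + 774) + X(-17) = ((-1571 + 1618) + 774) + (-153 + (-17)³ - 16*(-17)² - 8*(-17)) = (47 + 774) + (-153 - 4913 - 16*289 + 136) = 821 + (-153 - 4913 - 4624 + 136) = 821 - 9554 = -8733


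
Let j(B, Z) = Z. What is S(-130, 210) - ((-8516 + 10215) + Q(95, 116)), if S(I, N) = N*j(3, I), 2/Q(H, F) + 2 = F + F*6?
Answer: -11744596/405 ≈ -28999.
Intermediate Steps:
Q(H, F) = 2/(-2 + 7*F) (Q(H, F) = 2/(-2 + (F + F*6)) = 2/(-2 + (F + 6*F)) = 2/(-2 + 7*F))
S(I, N) = I*N (S(I, N) = N*I = I*N)
S(-130, 210) - ((-8516 + 10215) + Q(95, 116)) = -130*210 - ((-8516 + 10215) + 2/(-2 + 7*116)) = -27300 - (1699 + 2/(-2 + 812)) = -27300 - (1699 + 2/810) = -27300 - (1699 + 2*(1/810)) = -27300 - (1699 + 1/405) = -27300 - 1*688096/405 = -27300 - 688096/405 = -11744596/405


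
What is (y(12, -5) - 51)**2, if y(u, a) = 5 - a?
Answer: 1681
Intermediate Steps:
(y(12, -5) - 51)**2 = ((5 - 1*(-5)) - 51)**2 = ((5 + 5) - 51)**2 = (10 - 51)**2 = (-41)**2 = 1681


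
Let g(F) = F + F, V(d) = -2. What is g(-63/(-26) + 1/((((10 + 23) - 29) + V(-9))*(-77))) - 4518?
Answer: -4517680/1001 ≈ -4513.2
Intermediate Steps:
g(F) = 2*F
g(-63/(-26) + 1/((((10 + 23) - 29) + V(-9))*(-77))) - 4518 = 2*(-63/(-26) + 1/((((10 + 23) - 29) - 2)*(-77))) - 4518 = 2*(-63*(-1/26) - 1/77/((33 - 29) - 2)) - 4518 = 2*(63/26 - 1/77/(4 - 2)) - 4518 = 2*(63/26 - 1/77/2) - 4518 = 2*(63/26 + (½)*(-1/77)) - 4518 = 2*(63/26 - 1/154) - 4518 = 2*(2419/1001) - 4518 = 4838/1001 - 4518 = -4517680/1001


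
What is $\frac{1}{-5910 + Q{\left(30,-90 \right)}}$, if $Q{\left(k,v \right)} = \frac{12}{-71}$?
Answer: $- \frac{71}{419622} \approx -0.0001692$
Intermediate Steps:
$Q{\left(k,v \right)} = - \frac{12}{71}$ ($Q{\left(k,v \right)} = 12 \left(- \frac{1}{71}\right) = - \frac{12}{71}$)
$\frac{1}{-5910 + Q{\left(30,-90 \right)}} = \frac{1}{-5910 - \frac{12}{71}} = \frac{1}{- \frac{419622}{71}} = - \frac{71}{419622}$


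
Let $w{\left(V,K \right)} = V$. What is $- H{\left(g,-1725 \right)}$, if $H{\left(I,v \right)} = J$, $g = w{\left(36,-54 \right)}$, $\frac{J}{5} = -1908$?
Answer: $9540$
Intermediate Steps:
$J = -9540$ ($J = 5 \left(-1908\right) = -9540$)
$g = 36$
$H{\left(I,v \right)} = -9540$
$- H{\left(g,-1725 \right)} = \left(-1\right) \left(-9540\right) = 9540$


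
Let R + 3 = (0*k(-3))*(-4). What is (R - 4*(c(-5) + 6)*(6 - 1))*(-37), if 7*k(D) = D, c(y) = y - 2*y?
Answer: 8251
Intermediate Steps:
c(y) = -y
k(D) = D/7
R = -3 (R = -3 + (0*((1/7)*(-3)))*(-4) = -3 + (0*(-3/7))*(-4) = -3 + 0*(-4) = -3 + 0 = -3)
(R - 4*(c(-5) + 6)*(6 - 1))*(-37) = (-3 - 4*(-1*(-5) + 6)*(6 - 1))*(-37) = (-3 - 4*(5 + 6)*5)*(-37) = (-3 - 44*5)*(-37) = (-3 - 4*55)*(-37) = (-3 - 220)*(-37) = -223*(-37) = 8251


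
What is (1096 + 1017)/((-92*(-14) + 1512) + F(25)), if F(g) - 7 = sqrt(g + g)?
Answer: 5931191/7879199 - 10565*sqrt(2)/7879199 ≈ 0.75087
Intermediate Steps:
F(g) = 7 + sqrt(2)*sqrt(g) (F(g) = 7 + sqrt(g + g) = 7 + sqrt(2*g) = 7 + sqrt(2)*sqrt(g))
(1096 + 1017)/((-92*(-14) + 1512) + F(25)) = (1096 + 1017)/((-92*(-14) + 1512) + (7 + sqrt(2)*sqrt(25))) = 2113/((1288 + 1512) + (7 + sqrt(2)*5)) = 2113/(2800 + (7 + 5*sqrt(2))) = 2113/(2807 + 5*sqrt(2))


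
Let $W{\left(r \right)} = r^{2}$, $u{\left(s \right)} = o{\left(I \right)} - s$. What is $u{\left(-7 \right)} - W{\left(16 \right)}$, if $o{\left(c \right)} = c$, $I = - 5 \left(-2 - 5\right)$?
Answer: $-214$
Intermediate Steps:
$I = 35$ ($I = \left(-5\right) \left(-7\right) = 35$)
$u{\left(s \right)} = 35 - s$
$u{\left(-7 \right)} - W{\left(16 \right)} = \left(35 - -7\right) - 16^{2} = \left(35 + 7\right) - 256 = 42 - 256 = -214$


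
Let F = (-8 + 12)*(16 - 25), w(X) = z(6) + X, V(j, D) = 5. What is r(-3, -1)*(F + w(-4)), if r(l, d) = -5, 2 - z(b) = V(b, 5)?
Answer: 215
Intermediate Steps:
z(b) = -3 (z(b) = 2 - 1*5 = 2 - 5 = -3)
w(X) = -3 + X
F = -36 (F = 4*(-9) = -36)
r(-3, -1)*(F + w(-4)) = -5*(-36 + (-3 - 4)) = -5*(-36 - 7) = -5*(-43) = 215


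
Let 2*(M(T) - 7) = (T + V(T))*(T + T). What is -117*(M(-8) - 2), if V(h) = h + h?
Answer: -23049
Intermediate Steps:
V(h) = 2*h
M(T) = 7 + 3*T² (M(T) = 7 + ((T + 2*T)*(T + T))/2 = 7 + ((3*T)*(2*T))/2 = 7 + (6*T²)/2 = 7 + 3*T²)
-117*(M(-8) - 2) = -117*((7 + 3*(-8)²) - 2) = -117*((7 + 3*64) - 2) = -117*((7 + 192) - 2) = -117*(199 - 2) = -117*197 = -23049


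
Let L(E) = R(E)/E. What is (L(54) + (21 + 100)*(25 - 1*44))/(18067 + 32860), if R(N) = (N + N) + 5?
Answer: -124033/2750058 ≈ -0.045102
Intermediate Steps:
R(N) = 5 + 2*N (R(N) = 2*N + 5 = 5 + 2*N)
L(E) = (5 + 2*E)/E
(L(54) + (21 + 100)*(25 - 1*44))/(18067 + 32860) = ((2 + 5/54) + (21 + 100)*(25 - 1*44))/(18067 + 32860) = ((2 + 5*(1/54)) + 121*(25 - 44))/50927 = ((2 + 5/54) + 121*(-19))*(1/50927) = (113/54 - 2299)*(1/50927) = -124033/54*1/50927 = -124033/2750058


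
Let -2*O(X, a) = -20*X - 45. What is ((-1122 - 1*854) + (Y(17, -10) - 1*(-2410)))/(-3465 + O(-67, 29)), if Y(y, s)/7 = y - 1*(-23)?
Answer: -204/1175 ≈ -0.17362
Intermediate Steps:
Y(y, s) = 161 + 7*y (Y(y, s) = 7*(y - 1*(-23)) = 7*(y + 23) = 7*(23 + y) = 161 + 7*y)
O(X, a) = 45/2 + 10*X (O(X, a) = -(-20*X - 45)/2 = -(-45 - 20*X)/2 = 45/2 + 10*X)
((-1122 - 1*854) + (Y(17, -10) - 1*(-2410)))/(-3465 + O(-67, 29)) = ((-1122 - 1*854) + ((161 + 7*17) - 1*(-2410)))/(-3465 + (45/2 + 10*(-67))) = ((-1122 - 854) + ((161 + 119) + 2410))/(-3465 + (45/2 - 670)) = (-1976 + (280 + 2410))/(-3465 - 1295/2) = (-1976 + 2690)/(-8225/2) = 714*(-2/8225) = -204/1175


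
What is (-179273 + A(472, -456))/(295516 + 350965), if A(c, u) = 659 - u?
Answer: -178158/646481 ≈ -0.27558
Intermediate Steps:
(-179273 + A(472, -456))/(295516 + 350965) = (-179273 + (659 - 1*(-456)))/(295516 + 350965) = (-179273 + (659 + 456))/646481 = (-179273 + 1115)*(1/646481) = -178158*1/646481 = -178158/646481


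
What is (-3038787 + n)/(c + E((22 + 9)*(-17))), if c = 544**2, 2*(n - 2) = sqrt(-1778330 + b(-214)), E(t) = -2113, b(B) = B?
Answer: -3038785/293823 + 2*I*sqrt(12351)/97941 ≈ -10.342 + 0.0022694*I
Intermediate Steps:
n = 2 + 6*I*sqrt(12351) (n = 2 + sqrt(-1778330 - 214)/2 = 2 + sqrt(-1778544)/2 = 2 + (12*I*sqrt(12351))/2 = 2 + 6*I*sqrt(12351) ≈ 2.0 + 666.81*I)
c = 295936
(-3038787 + n)/(c + E((22 + 9)*(-17))) = (-3038787 + (2 + 6*I*sqrt(12351)))/(295936 - 2113) = (-3038785 + 6*I*sqrt(12351))/293823 = (-3038785 + 6*I*sqrt(12351))*(1/293823) = -3038785/293823 + 2*I*sqrt(12351)/97941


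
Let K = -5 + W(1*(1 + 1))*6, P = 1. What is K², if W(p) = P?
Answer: 1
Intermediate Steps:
W(p) = 1
K = 1 (K = -5 + 1*6 = -5 + 6 = 1)
K² = 1² = 1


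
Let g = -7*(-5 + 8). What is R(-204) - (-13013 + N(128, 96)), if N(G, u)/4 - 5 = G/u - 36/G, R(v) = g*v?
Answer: 414547/24 ≈ 17273.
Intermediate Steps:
g = -21 (g = -7*3 = -21)
R(v) = -21*v
N(G, u) = 20 - 144/G + 4*G/u (N(G, u) = 20 + 4*(G/u - 36/G) = 20 + 4*(-36/G + G/u) = 20 + (-144/G + 4*G/u) = 20 - 144/G + 4*G/u)
R(-204) - (-13013 + N(128, 96)) = -21*(-204) - (-13013 + (20 - 144/128 + 4*128/96)) = 4284 - (-13013 + (20 - 144*1/128 + 4*128*(1/96))) = 4284 - (-13013 + (20 - 9/8 + 16/3)) = 4284 - (-13013 + 581/24) = 4284 - 1*(-311731/24) = 4284 + 311731/24 = 414547/24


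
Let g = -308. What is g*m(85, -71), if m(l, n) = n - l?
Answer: 48048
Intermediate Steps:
g*m(85, -71) = -308*(-71 - 1*85) = -308*(-71 - 85) = -308*(-156) = 48048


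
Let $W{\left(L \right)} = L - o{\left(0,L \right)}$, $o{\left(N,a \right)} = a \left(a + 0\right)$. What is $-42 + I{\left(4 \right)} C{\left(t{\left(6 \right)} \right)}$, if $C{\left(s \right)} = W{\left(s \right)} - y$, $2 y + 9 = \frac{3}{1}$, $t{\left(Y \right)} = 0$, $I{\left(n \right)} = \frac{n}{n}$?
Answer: $-39$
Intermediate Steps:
$o{\left(N,a \right)} = a^{2}$ ($o{\left(N,a \right)} = a a = a^{2}$)
$W{\left(L \right)} = L - L^{2}$
$I{\left(n \right)} = 1$
$y = -3$ ($y = - \frac{9}{2} + \frac{3 \cdot 1^{-1}}{2} = - \frac{9}{2} + \frac{3 \cdot 1}{2} = - \frac{9}{2} + \frac{1}{2} \cdot 3 = - \frac{9}{2} + \frac{3}{2} = -3$)
$C{\left(s \right)} = 3 + s \left(1 - s\right)$ ($C{\left(s \right)} = s \left(1 - s\right) - -3 = s \left(1 - s\right) + 3 = 3 + s \left(1 - s\right)$)
$-42 + I{\left(4 \right)} C{\left(t{\left(6 \right)} \right)} = -42 + 1 \left(3 + 0 - 0^{2}\right) = -42 + 1 \left(3 + 0 - 0\right) = -42 + 1 \left(3 + 0 + 0\right) = -42 + 1 \cdot 3 = -42 + 3 = -39$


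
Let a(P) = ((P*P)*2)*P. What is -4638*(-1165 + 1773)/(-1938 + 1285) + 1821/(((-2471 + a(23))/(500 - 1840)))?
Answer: 60058149732/14276539 ≈ 4206.8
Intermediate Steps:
a(P) = 2*P**3 (a(P) = (P**2*2)*P = (2*P**2)*P = 2*P**3)
-4638*(-1165 + 1773)/(-1938 + 1285) + 1821/(((-2471 + a(23))/(500 - 1840))) = -4638*(-1165 + 1773)/(-1938 + 1285) + 1821/(((-2471 + 2*23**3)/(500 - 1840))) = -4638/((-653/608)) + 1821/(((-2471 + 2*12167)/(-1340))) = -4638/((-653*1/608)) + 1821/(((-2471 + 24334)*(-1/1340))) = -4638/(-653/608) + 1821/((21863*(-1/1340))) = -4638*(-608/653) + 1821/(-21863/1340) = 2819904/653 + 1821*(-1340/21863) = 2819904/653 - 2440140/21863 = 60058149732/14276539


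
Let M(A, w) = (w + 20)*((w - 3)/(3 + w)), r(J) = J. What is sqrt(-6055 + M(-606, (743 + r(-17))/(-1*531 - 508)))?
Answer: I*sqrt(4173316177626337)/828083 ≈ 78.013*I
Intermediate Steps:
M(A, w) = (-3 + w)*(20 + w)/(3 + w) (M(A, w) = (20 + w)*((-3 + w)/(3 + w)) = (-3 + w)*(20 + w)/(3 + w))
sqrt(-6055 + M(-606, (743 + r(-17))/(-1*531 - 508))) = sqrt(-6055 + (-60 + ((743 - 17)/(-1*531 - 508))**2 + 17*((743 - 17)/(-1*531 - 508)))/(3 + (743 - 17)/(-1*531 - 508))) = sqrt(-6055 + (-60 + (726/(-531 - 508))**2 + 17*(726/(-531 - 508)))/(3 + 726/(-531 - 508))) = sqrt(-6055 + (-60 + (726/(-1039))**2 + 17*(726/(-1039)))/(3 + 726/(-1039))) = sqrt(-6055 + (-60 + (726*(-1/1039))**2 + 17*(726*(-1/1039)))/(3 + 726*(-1/1039))) = sqrt(-6055 + (-60 + (-726/1039)**2 + 17*(-726/1039))/(3 - 726/1039)) = sqrt(-6055 + (-60 + 527076/1079521 - 12342/1039)/(2391/1039)) = sqrt(-6055 + (1039/2391)*(-77067522/1079521)) = sqrt(-6055 - 25689174/828083) = sqrt(-5039731739/828083) = I*sqrt(4173316177626337)/828083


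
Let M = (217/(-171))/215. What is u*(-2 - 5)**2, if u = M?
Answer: -10633/36765 ≈ -0.28922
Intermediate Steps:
M = -217/36765 (M = (217*(-1/171))*(1/215) = -217/171*1/215 = -217/36765 ≈ -0.0059023)
u = -217/36765 ≈ -0.0059023
u*(-2 - 5)**2 = -217*(-2 - 5)**2/36765 = -217/36765*(-7)**2 = -217/36765*49 = -10633/36765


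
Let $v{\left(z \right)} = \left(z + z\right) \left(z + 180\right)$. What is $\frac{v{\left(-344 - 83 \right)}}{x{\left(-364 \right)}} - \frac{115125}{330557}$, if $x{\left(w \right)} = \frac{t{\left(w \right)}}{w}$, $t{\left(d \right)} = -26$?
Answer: $\frac{976178339399}{330557} \approx 2.9531 \cdot 10^{6}$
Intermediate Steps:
$v{\left(z \right)} = 2 z \left(180 + z\right)$
$x{\left(w \right)} = - \frac{26}{w}$
$\frac{v{\left(-344 - 83 \right)}}{x{\left(-364 \right)}} - \frac{115125}{330557} = \frac{2 \left(-344 - 83\right) \left(180 - 427\right)}{\left(-26\right) \frac{1}{-364}} - \frac{115125}{330557} = \frac{2 \left(-427\right) \left(180 - 427\right)}{\left(-26\right) \left(- \frac{1}{364}\right)} - \frac{115125}{330557} = 2 \left(-427\right) \left(-247\right) \frac{1}{\frac{1}{14}} - \frac{115125}{330557} = 210938 \cdot 14 - \frac{115125}{330557} = 2953132 - \frac{115125}{330557} = \frac{976178339399}{330557}$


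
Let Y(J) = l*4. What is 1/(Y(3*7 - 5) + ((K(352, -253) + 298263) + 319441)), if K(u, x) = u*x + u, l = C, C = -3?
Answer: 1/528988 ≈ 1.8904e-6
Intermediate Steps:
l = -3
K(u, x) = u + u*x
Y(J) = -12 (Y(J) = -3*4 = -12)
1/(Y(3*7 - 5) + ((K(352, -253) + 298263) + 319441)) = 1/(-12 + ((352*(1 - 253) + 298263) + 319441)) = 1/(-12 + ((352*(-252) + 298263) + 319441)) = 1/(-12 + ((-88704 + 298263) + 319441)) = 1/(-12 + (209559 + 319441)) = 1/(-12 + 529000) = 1/528988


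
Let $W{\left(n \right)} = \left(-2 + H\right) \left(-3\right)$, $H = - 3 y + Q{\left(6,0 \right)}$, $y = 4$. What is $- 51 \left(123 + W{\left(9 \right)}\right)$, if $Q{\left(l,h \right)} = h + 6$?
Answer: $-7497$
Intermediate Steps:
$Q{\left(l,h \right)} = 6 + h$
$H = -6$ ($H = \left(-3\right) 4 + \left(6 + 0\right) = -12 + 6 = -6$)
$W{\left(n \right)} = 24$ ($W{\left(n \right)} = \left(-2 - 6\right) \left(-3\right) = \left(-8\right) \left(-3\right) = 24$)
$- 51 \left(123 + W{\left(9 \right)}\right) = - 51 \left(123 + 24\right) = \left(-51\right) 147 = -7497$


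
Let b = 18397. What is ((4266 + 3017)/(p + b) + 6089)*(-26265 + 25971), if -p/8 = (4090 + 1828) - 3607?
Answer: -22966272/13 ≈ -1.7666e+6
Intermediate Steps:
p = -18488 (p = -8*((4090 + 1828) - 3607) = -8*(5918 - 3607) = -8*2311 = -18488)
((4266 + 3017)/(p + b) + 6089)*(-26265 + 25971) = ((4266 + 3017)/(-18488 + 18397) + 6089)*(-26265 + 25971) = (7283/(-91) + 6089)*(-294) = (7283*(-1/91) + 6089)*(-294) = (-7283/91 + 6089)*(-294) = (546816/91)*(-294) = -22966272/13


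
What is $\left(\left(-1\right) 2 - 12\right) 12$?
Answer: $-168$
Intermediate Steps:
$\left(\left(-1\right) 2 - 12\right) 12 = \left(-2 - 12\right) 12 = \left(-14\right) 12 = -168$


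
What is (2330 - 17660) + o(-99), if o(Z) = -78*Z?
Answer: -7608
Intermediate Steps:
(2330 - 17660) + o(-99) = (2330 - 17660) - 78*(-99) = -15330 + 7722 = -7608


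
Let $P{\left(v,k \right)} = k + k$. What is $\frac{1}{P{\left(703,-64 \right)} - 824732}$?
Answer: $- \frac{1}{824860} \approx -1.2123 \cdot 10^{-6}$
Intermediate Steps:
$P{\left(v,k \right)} = 2 k$
$\frac{1}{P{\left(703,-64 \right)} - 824732} = \frac{1}{2 \left(-64\right) - 824732} = \frac{1}{-128 - 824732} = \frac{1}{-824860} = - \frac{1}{824860}$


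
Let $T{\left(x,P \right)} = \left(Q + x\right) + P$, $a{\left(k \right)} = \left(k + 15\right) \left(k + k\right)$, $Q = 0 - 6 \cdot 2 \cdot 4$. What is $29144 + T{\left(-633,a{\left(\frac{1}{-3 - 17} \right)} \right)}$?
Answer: $\frac{5692301}{200} \approx 28462.0$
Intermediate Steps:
$Q = -48$ ($Q = 0 - 48 = -48$)
$a{\left(k \right)} = 2 k \left(15 + k\right)$ ($a{\left(k \right)} = \left(15 + k\right) 2 k = 2 k \left(15 + k\right)$)
$T{\left(x,P \right)} = -48 + P + x$ ($T{\left(x,P \right)} = \left(-48 + x\right) + P = -48 + P + x$)
$29144 + T{\left(-633,a{\left(\frac{1}{-3 - 17} \right)} \right)} = 29144 - \left(681 - \frac{2 \left(15 + \frac{1}{-3 - 17}\right)}{-3 - 17}\right) = 29144 - \left(681 - \frac{2 \left(15 + \frac{1}{-20}\right)}{-20}\right) = 29144 - \left(681 + \frac{15 - \frac{1}{20}}{10}\right) = 29144 - \left(681 + \frac{299}{200}\right) = 29144 - \frac{136499}{200} = \frac{5692301}{200}$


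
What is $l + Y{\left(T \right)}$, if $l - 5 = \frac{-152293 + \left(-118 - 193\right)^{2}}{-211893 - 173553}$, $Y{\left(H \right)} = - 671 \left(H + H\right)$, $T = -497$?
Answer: $\frac{42847407201}{64241} \approx 6.6698 \cdot 10^{5}$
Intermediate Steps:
$Y{\left(H \right)} = - 1342 H$ ($Y{\left(H \right)} = - 671 \cdot 2 H = - 1342 H$)
$l = \frac{330467}{64241}$ ($l = 5 + \frac{-152293 + \left(-118 - 193\right)^{2}}{-211893 - 173553} = 5 + \frac{-152293 + \left(-311\right)^{2}}{-385446} = 5 + \left(-152293 + 96721\right) \left(- \frac{1}{385446}\right) = 5 - - \frac{9262}{64241} = 5 + \frac{9262}{64241} = \frac{330467}{64241} \approx 5.1442$)
$l + Y{\left(T \right)} = \frac{330467}{64241} - -666974 = \frac{330467}{64241} + 666974 = \frac{42847407201}{64241}$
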